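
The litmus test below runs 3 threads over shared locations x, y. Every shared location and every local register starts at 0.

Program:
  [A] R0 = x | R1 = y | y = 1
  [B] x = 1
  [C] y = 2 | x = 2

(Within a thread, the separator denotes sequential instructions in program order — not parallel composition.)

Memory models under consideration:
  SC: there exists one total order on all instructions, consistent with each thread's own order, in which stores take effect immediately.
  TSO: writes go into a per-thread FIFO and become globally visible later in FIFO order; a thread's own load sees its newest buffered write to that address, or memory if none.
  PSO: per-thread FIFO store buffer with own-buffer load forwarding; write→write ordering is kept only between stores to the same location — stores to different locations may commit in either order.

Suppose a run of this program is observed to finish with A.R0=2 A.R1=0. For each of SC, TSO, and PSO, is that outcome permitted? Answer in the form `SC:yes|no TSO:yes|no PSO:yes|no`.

outcome vector order: (A.R0,A.R1)
under SC → 0/0, 0/2, 1/0, 1/2, 2/2
under TSO → 0/0, 0/2, 1/0, 1/2, 2/2
under PSO → 0/0, 0/2, 1/0, 1/2, 2/0, 2/2
target 2/0 ∈ {PSO}

SC:no TSO:no PSO:yes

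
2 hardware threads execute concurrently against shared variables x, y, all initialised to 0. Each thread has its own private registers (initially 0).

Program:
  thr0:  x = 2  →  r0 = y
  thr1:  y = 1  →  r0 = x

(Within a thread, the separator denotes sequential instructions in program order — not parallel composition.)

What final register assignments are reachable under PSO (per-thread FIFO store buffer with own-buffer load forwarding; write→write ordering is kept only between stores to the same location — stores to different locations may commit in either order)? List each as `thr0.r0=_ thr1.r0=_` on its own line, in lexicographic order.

thr0.r0=0 thr1.r0=0
thr0.r0=0 thr1.r0=2
thr0.r0=1 thr1.r0=0
thr0.r0=1 thr1.r0=2

outcome vector order: (thr0.r0,thr1.r0)
|PSO outcomes| = 4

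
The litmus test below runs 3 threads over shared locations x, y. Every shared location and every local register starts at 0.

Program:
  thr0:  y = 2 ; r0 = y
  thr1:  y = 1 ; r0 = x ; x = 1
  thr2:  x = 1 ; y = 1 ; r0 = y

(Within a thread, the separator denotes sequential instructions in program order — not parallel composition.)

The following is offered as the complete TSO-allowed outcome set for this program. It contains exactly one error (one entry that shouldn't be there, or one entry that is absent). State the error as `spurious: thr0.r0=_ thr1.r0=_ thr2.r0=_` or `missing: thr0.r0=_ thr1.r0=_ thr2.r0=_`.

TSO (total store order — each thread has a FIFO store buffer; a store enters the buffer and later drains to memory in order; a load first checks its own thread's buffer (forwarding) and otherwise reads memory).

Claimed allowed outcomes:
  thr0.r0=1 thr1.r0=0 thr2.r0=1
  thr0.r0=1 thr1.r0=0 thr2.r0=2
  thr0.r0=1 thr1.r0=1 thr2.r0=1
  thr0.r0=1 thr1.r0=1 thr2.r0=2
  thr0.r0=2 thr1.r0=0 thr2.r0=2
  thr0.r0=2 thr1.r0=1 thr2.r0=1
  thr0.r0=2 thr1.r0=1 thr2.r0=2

missing: thr0.r0=2 thr1.r0=0 thr2.r0=1

outcome vector order: (thr0.r0,thr1.r0,thr2.r0)
under TSO → 1/0/1; 1/0/2; 1/1/1; 1/1/2; 2/0/1; 2/0/2; 2/1/1; 2/1/2
TSO∖claimed = {2/0/1}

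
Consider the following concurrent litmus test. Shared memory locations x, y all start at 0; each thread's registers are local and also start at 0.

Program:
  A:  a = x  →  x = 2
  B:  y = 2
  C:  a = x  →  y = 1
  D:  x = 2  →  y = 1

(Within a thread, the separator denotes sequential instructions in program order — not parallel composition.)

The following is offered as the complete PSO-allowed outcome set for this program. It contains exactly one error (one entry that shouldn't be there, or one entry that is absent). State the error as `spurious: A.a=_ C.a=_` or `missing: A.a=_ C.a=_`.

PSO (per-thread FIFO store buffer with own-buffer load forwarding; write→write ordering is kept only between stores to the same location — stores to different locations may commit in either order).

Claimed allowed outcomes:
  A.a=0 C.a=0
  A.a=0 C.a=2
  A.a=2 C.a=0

outcome vector order: (A.a,C.a)
PSO: 4 outcomes — {00; 02; 20; 22}
PSO∖claimed = {22}

missing: A.a=2 C.a=2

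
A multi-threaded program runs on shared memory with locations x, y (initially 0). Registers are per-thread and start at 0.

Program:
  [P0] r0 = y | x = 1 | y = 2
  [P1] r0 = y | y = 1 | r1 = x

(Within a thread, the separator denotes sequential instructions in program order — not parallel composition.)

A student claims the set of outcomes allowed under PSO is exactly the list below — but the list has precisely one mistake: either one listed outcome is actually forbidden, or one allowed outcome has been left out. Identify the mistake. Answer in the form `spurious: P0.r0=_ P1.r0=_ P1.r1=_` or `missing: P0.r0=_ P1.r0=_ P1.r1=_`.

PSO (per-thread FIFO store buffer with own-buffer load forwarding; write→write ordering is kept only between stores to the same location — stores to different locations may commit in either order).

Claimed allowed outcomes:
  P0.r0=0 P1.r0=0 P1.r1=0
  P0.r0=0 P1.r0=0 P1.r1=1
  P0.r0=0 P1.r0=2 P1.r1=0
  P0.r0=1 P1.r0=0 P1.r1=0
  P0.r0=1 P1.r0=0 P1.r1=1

missing: P0.r0=0 P1.r0=2 P1.r1=1

outcome vector order: (P0.r0,P1.r0,P1.r1)
PSO (6): (0,0,0) (0,0,1) (0,2,0) (0,2,1) (1,0,0) (1,0,1)
PSO∖claimed = {(0,2,1)}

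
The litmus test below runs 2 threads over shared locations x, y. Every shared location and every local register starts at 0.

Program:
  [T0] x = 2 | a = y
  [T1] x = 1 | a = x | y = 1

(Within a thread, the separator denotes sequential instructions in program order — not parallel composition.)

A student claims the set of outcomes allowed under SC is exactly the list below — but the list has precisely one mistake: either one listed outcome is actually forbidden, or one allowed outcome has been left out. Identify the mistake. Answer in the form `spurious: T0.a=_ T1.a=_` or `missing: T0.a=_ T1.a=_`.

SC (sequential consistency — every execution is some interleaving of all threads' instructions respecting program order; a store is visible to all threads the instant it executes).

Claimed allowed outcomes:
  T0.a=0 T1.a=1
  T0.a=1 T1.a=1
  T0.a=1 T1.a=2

missing: T0.a=0 T1.a=2

outcome vector order: (T0.a,T1.a)
[SC] allowed = {01, 02, 11, 12}
SC∖claimed = {02}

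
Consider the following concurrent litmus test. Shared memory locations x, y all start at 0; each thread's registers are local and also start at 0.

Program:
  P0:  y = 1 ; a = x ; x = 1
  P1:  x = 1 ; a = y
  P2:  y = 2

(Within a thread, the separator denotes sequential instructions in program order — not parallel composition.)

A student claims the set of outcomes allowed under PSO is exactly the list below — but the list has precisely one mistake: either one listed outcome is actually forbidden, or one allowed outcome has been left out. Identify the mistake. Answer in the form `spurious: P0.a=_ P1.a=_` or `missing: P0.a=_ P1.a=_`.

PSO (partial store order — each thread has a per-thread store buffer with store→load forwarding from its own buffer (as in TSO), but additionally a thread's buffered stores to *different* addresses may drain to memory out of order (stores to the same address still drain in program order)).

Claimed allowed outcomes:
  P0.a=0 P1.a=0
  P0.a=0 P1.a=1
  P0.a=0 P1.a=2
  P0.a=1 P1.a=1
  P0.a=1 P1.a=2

missing: P0.a=1 P1.a=0

outcome vector order: (P0.a,P1.a)
under PSO → 00, 01, 02, 10, 11, 12
PSO∖claimed = {10}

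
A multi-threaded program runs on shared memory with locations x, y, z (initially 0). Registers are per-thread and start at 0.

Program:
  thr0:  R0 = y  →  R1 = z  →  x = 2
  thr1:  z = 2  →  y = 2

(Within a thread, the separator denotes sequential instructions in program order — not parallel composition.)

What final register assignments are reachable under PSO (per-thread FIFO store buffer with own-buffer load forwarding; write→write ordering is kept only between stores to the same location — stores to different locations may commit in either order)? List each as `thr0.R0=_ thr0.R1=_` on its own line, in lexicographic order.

outcome vector order: (thr0.R0,thr0.R1)
|PSO outcomes| = 4

thr0.R0=0 thr0.R1=0
thr0.R0=0 thr0.R1=2
thr0.R0=2 thr0.R1=0
thr0.R0=2 thr0.R1=2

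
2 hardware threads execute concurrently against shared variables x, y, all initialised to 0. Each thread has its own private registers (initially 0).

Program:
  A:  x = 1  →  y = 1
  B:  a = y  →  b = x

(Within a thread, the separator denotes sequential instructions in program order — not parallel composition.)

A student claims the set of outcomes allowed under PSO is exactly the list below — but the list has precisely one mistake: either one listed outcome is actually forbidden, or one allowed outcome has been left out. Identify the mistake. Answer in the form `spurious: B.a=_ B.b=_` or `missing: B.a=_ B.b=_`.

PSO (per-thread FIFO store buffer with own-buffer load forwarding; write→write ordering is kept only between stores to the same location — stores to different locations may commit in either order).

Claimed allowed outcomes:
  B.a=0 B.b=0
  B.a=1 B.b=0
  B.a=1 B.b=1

outcome vector order: (B.a,B.b)
PSO: 4 outcomes — {<0 0>, <0 1>, <1 0>, <1 1>}
PSO∖claimed = {<0 1>}

missing: B.a=0 B.b=1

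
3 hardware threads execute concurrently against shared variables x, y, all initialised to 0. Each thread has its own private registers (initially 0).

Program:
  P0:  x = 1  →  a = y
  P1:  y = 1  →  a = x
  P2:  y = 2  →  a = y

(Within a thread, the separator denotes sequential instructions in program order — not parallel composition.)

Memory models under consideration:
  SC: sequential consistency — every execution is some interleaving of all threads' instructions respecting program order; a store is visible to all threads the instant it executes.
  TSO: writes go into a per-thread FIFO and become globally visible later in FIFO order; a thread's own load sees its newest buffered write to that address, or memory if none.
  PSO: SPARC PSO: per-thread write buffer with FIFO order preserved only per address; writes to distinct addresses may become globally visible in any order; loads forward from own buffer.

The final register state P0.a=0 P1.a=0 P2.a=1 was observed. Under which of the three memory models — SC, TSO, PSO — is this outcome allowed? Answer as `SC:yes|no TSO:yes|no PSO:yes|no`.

outcome vector order: (P0.a,P1.a,P2.a)
SC (9): 0/1/1 0/1/2 1/0/1 1/0/2 1/1/1 1/1/2 2/0/2 2/1/1 2/1/2
TSO (12): 0/0/1 0/0/2 0/1/1 0/1/2 1/0/1 1/0/2 1/1/1 1/1/2 2/0/1 2/0/2 2/1/1 2/1/2
PSO (12): 0/0/1 0/0/2 0/1/1 0/1/2 1/0/1 1/0/2 1/1/1 1/1/2 2/0/1 2/0/2 2/1/1 2/1/2
target 0/0/1 ∈ {TSO,PSO}

SC:no TSO:yes PSO:yes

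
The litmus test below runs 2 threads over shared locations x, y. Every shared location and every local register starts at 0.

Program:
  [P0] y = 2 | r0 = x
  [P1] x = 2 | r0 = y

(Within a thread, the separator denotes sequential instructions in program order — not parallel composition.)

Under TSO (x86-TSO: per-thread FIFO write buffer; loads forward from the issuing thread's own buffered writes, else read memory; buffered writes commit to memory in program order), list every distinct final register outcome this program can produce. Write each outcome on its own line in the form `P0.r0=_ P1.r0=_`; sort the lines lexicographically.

outcome vector order: (P0.r0,P1.r0)
|TSO outcomes| = 4

P0.r0=0 P1.r0=0
P0.r0=0 P1.r0=2
P0.r0=2 P1.r0=0
P0.r0=2 P1.r0=2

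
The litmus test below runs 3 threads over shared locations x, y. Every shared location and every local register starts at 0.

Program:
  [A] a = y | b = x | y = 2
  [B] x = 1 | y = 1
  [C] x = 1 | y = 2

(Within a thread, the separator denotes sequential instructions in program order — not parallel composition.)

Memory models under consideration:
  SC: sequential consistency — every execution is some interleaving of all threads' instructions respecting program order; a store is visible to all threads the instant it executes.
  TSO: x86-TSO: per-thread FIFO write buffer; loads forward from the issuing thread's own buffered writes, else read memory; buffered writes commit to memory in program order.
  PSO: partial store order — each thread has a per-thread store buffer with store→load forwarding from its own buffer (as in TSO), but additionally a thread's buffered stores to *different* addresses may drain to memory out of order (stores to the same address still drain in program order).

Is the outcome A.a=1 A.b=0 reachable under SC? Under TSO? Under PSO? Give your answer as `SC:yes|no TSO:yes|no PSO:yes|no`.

SC:no TSO:no PSO:yes

outcome vector order: (A.a,A.b)
SC (4): 0/0 0/1 1/1 2/1
TSO (4): 0/0 0/1 1/1 2/1
PSO (6): 0/0 0/1 1/0 1/1 2/0 2/1
target 1/0 ∈ {PSO}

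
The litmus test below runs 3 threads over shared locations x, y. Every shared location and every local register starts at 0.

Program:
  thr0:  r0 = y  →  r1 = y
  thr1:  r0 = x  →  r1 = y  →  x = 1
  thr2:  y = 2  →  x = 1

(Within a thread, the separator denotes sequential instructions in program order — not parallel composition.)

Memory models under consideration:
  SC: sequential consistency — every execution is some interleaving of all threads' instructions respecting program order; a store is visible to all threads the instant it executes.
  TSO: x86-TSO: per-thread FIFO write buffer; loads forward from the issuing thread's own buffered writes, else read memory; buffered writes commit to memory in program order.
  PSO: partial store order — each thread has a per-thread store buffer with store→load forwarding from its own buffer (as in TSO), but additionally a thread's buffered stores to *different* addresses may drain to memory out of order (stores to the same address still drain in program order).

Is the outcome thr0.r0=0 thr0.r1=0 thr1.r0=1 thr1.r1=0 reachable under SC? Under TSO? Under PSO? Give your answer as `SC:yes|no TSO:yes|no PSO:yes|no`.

SC:no TSO:no PSO:yes

outcome vector order: (thr0.r0,thr0.r1,thr1.r0,thr1.r1)
SC: 9 outcomes — {(0,0,0,0), (0,0,0,2), (0,0,1,2), (0,2,0,0), (0,2,0,2), (0,2,1,2), (2,2,0,0), (2,2,0,2), (2,2,1,2)}
TSO: 9 outcomes — {(0,0,0,0), (0,0,0,2), (0,0,1,2), (0,2,0,0), (0,2,0,2), (0,2,1,2), (2,2,0,0), (2,2,0,2), (2,2,1,2)}
PSO: 12 outcomes — {(0,0,0,0), (0,0,0,2), (0,0,1,0), (0,0,1,2), (0,2,0,0), (0,2,0,2), (0,2,1,0), (0,2,1,2), (2,2,0,0), (2,2,0,2), (2,2,1,0), (2,2,1,2)}
target (0,0,1,0) ∈ {PSO}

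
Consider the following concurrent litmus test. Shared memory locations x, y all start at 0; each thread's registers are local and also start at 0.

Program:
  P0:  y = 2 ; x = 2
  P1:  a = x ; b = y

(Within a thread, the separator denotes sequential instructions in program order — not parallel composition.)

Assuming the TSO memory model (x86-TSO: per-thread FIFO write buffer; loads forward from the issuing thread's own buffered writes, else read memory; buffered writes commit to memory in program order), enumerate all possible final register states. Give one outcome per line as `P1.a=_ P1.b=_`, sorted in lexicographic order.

outcome vector order: (P1.a,P1.b)
|TSO outcomes| = 3

P1.a=0 P1.b=0
P1.a=0 P1.b=2
P1.a=2 P1.b=2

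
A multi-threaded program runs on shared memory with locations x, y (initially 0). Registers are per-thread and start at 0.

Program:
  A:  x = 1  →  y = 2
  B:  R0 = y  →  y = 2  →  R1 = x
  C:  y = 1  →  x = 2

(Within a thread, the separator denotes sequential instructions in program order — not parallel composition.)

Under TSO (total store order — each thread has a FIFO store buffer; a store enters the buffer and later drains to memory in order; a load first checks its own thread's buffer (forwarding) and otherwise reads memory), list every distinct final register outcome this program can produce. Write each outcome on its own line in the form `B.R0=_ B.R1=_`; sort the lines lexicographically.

B.R0=0 B.R1=0
B.R0=0 B.R1=1
B.R0=0 B.R1=2
B.R0=1 B.R1=0
B.R0=1 B.R1=1
B.R0=1 B.R1=2
B.R0=2 B.R1=1
B.R0=2 B.R1=2

outcome vector order: (B.R0,B.R1)
|TSO outcomes| = 8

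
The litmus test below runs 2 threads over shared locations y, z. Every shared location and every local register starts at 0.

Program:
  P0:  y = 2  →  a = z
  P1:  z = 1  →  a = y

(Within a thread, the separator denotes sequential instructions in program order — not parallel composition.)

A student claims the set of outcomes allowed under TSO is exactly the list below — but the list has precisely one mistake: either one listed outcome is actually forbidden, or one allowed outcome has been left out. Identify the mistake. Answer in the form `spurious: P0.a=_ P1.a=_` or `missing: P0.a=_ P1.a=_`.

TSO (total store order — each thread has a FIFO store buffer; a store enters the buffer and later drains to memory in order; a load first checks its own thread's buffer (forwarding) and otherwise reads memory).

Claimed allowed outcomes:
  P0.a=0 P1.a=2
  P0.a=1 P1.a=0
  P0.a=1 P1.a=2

outcome vector order: (P0.a,P1.a)
under TSO → (0,0); (0,2); (1,0); (1,2)
TSO∖claimed = {(0,0)}

missing: P0.a=0 P1.a=0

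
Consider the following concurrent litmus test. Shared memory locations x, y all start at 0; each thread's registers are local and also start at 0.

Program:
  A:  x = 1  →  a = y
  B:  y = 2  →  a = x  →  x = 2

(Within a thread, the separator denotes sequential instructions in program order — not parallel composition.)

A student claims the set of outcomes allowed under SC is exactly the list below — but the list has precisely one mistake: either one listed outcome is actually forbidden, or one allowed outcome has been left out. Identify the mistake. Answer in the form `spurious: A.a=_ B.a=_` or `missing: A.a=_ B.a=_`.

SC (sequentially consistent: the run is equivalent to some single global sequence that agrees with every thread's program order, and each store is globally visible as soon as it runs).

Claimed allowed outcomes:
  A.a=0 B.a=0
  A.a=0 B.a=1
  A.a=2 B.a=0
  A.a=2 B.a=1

spurious: A.a=0 B.a=0

outcome vector order: (A.a,B.a)
[SC] allowed = {0/1 2/0 2/1}
claimed∖SC = {0/0}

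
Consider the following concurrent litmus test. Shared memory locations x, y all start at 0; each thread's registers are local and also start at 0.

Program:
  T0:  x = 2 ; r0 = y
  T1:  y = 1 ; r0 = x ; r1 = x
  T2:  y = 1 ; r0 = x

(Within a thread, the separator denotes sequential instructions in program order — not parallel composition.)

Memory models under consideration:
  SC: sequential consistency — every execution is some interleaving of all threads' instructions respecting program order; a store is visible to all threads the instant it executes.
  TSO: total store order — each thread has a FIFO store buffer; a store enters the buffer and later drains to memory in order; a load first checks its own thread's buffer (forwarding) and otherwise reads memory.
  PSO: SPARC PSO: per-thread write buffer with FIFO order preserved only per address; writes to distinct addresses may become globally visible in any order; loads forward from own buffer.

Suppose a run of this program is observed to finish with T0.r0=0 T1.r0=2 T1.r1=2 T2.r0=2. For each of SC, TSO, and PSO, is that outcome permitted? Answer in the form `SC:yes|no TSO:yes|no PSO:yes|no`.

SC:yes TSO:yes PSO:yes

outcome vector order: (T0.r0,T1.r0,T1.r1,T2.r0)
[SC] allowed = {0222 1000 1002 1020 1022 1220 1222}
[TSO] allowed = {0000 0002 0020 0022 0220 0222 1000 1002 1020 1022 1220 1222}
[PSO] allowed = {0000 0002 0020 0022 0220 0222 1000 1002 1020 1022 1220 1222}
target 0222 ∈ {SC,TSO,PSO}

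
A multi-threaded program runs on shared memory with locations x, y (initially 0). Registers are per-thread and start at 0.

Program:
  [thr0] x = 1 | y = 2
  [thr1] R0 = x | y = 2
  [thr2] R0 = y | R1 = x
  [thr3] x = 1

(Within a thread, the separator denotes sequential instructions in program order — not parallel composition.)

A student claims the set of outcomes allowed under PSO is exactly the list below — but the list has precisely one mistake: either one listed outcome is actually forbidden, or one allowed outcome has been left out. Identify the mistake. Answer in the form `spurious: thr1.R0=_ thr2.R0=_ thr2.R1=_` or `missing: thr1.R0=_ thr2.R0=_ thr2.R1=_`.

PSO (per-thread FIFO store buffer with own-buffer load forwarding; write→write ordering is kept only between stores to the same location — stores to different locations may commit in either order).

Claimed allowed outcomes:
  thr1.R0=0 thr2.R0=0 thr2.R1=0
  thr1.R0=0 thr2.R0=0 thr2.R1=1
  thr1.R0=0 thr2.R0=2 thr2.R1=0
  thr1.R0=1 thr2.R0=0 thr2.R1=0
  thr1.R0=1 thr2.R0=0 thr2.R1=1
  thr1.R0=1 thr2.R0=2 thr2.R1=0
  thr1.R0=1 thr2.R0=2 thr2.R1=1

missing: thr1.R0=0 thr2.R0=2 thr2.R1=1

outcome vector order: (thr1.R0,thr2.R0,thr2.R1)
PSO (8): 000; 001; 020; 021; 100; 101; 120; 121
PSO∖claimed = {021}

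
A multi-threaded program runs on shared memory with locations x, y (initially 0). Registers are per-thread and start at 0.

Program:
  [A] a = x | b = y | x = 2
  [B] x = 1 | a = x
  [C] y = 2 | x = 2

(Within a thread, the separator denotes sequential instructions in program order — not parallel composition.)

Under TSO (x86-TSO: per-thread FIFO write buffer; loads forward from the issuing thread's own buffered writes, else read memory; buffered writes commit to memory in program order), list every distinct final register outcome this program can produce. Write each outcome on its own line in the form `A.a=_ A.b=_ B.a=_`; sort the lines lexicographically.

outcome vector order: (A.a,A.b,B.a)
|TSO outcomes| = 10

A.a=0 A.b=0 B.a=1
A.a=0 A.b=0 B.a=2
A.a=0 A.b=2 B.a=1
A.a=0 A.b=2 B.a=2
A.a=1 A.b=0 B.a=1
A.a=1 A.b=0 B.a=2
A.a=1 A.b=2 B.a=1
A.a=1 A.b=2 B.a=2
A.a=2 A.b=2 B.a=1
A.a=2 A.b=2 B.a=2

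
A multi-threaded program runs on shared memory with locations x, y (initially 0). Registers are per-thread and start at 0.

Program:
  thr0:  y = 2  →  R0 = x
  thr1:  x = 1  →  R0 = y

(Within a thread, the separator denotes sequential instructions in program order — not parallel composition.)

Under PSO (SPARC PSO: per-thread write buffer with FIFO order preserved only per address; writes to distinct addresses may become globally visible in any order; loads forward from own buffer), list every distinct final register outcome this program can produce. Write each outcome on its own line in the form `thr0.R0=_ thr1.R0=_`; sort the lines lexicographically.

outcome vector order: (thr0.R0,thr1.R0)
|PSO outcomes| = 4

thr0.R0=0 thr1.R0=0
thr0.R0=0 thr1.R0=2
thr0.R0=1 thr1.R0=0
thr0.R0=1 thr1.R0=2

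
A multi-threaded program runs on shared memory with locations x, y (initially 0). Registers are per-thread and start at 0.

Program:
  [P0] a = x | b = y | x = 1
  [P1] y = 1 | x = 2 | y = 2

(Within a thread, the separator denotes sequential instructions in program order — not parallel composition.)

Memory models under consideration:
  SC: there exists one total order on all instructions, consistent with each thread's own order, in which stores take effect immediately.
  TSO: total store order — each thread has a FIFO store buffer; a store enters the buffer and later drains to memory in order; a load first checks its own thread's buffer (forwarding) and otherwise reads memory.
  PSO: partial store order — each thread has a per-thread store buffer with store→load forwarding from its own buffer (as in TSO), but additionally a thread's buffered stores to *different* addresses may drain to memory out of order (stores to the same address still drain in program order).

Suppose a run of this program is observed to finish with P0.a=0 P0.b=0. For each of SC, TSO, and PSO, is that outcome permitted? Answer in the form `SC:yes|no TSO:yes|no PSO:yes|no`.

outcome vector order: (P0.a,P0.b)
[SC] allowed = {00 01 02 21 22}
[TSO] allowed = {00 01 02 21 22}
[PSO] allowed = {00 01 02 20 21 22}
target 00 ∈ {SC,TSO,PSO}

SC:yes TSO:yes PSO:yes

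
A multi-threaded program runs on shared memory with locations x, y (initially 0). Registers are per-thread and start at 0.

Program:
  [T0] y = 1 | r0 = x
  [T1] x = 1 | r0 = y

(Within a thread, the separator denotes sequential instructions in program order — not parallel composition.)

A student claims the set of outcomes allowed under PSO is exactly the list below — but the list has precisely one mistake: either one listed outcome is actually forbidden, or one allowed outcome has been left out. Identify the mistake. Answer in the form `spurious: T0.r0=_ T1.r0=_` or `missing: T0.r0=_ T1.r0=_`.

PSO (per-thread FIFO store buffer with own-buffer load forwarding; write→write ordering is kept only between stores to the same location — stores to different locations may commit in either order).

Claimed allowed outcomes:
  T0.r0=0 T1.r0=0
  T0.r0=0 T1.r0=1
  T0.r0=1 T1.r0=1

outcome vector order: (T0.r0,T1.r0)
PSO: 4 outcomes — {(0,0) (0,1) (1,0) (1,1)}
PSO∖claimed = {(1,0)}

missing: T0.r0=1 T1.r0=0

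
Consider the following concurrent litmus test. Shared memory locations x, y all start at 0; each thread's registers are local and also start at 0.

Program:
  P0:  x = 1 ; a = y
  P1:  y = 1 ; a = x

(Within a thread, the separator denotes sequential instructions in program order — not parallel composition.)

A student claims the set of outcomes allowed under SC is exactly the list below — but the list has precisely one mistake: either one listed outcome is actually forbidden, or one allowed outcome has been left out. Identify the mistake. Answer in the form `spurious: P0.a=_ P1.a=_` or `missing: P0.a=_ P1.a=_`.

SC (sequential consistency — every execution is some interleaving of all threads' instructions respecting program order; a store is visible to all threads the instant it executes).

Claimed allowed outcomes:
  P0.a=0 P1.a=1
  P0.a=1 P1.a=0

missing: P0.a=1 P1.a=1

outcome vector order: (P0.a,P1.a)
under SC → (0,1), (1,0), (1,1)
SC∖claimed = {(1,1)}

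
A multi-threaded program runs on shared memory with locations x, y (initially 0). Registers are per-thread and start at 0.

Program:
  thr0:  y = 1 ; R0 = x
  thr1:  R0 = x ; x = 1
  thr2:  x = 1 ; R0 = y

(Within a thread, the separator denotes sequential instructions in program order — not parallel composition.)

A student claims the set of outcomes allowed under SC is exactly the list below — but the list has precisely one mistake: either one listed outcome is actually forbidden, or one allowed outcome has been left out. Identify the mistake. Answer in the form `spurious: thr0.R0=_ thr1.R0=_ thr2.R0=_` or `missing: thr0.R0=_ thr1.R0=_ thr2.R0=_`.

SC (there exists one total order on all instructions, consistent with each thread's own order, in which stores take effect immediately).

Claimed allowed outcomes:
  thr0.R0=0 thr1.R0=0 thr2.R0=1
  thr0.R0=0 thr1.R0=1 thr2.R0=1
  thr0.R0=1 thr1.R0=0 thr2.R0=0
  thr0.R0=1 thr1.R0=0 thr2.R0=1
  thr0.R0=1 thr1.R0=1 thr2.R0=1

outcome vector order: (thr0.R0,thr1.R0,thr2.R0)
SC (6): 001, 011, 100, 101, 110, 111
SC∖claimed = {110}

missing: thr0.R0=1 thr1.R0=1 thr2.R0=0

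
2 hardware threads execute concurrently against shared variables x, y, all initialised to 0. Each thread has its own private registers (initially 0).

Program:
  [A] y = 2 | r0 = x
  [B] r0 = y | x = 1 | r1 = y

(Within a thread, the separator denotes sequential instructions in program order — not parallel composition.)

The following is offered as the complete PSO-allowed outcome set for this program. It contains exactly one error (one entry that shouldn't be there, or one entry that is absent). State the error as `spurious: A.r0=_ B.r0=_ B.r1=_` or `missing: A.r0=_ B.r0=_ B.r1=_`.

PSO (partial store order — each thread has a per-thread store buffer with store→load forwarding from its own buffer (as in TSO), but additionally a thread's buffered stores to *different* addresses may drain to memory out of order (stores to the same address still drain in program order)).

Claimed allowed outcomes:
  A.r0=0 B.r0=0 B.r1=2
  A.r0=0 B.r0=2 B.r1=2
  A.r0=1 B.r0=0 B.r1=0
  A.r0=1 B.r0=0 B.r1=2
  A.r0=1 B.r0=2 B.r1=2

outcome vector order: (A.r0,B.r0,B.r1)
under PSO → <0 0 0>, <0 0 2>, <0 2 2>, <1 0 0>, <1 0 2>, <1 2 2>
PSO∖claimed = {<0 0 0>}

missing: A.r0=0 B.r0=0 B.r1=0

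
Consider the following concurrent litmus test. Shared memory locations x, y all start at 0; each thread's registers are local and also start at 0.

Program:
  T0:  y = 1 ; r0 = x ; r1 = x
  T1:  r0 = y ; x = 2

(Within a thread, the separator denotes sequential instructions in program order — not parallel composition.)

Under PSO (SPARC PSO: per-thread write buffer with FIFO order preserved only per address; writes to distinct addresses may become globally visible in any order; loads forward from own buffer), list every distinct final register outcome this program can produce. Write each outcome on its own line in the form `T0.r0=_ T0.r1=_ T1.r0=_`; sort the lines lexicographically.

T0.r0=0 T0.r1=0 T1.r0=0
T0.r0=0 T0.r1=0 T1.r0=1
T0.r0=0 T0.r1=2 T1.r0=0
T0.r0=0 T0.r1=2 T1.r0=1
T0.r0=2 T0.r1=2 T1.r0=0
T0.r0=2 T0.r1=2 T1.r0=1

outcome vector order: (T0.r0,T0.r1,T1.r0)
|PSO outcomes| = 6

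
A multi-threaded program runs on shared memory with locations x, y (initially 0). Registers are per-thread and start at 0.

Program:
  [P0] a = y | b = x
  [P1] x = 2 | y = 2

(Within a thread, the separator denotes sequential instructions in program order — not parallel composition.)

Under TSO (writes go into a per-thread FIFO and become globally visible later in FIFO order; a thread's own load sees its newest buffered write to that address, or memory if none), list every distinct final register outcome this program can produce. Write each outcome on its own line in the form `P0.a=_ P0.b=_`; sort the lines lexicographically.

outcome vector order: (P0.a,P0.b)
|TSO outcomes| = 3

P0.a=0 P0.b=0
P0.a=0 P0.b=2
P0.a=2 P0.b=2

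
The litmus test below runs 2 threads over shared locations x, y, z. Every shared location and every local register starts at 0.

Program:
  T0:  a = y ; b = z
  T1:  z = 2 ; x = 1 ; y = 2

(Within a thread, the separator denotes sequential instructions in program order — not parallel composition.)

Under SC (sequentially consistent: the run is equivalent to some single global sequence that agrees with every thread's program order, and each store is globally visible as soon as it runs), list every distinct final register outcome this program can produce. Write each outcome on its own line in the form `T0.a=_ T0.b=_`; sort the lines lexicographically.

outcome vector order: (T0.a,T0.b)
|SC outcomes| = 3

T0.a=0 T0.b=0
T0.a=0 T0.b=2
T0.a=2 T0.b=2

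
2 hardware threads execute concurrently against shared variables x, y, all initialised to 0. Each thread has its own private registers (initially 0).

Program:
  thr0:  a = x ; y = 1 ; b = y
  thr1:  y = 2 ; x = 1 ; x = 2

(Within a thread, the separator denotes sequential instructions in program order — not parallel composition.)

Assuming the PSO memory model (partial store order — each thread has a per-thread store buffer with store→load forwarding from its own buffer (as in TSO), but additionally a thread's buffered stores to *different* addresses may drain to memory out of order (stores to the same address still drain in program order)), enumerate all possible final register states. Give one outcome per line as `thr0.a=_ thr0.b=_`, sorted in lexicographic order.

outcome vector order: (thr0.a,thr0.b)
|PSO outcomes| = 6

thr0.a=0 thr0.b=1
thr0.a=0 thr0.b=2
thr0.a=1 thr0.b=1
thr0.a=1 thr0.b=2
thr0.a=2 thr0.b=1
thr0.a=2 thr0.b=2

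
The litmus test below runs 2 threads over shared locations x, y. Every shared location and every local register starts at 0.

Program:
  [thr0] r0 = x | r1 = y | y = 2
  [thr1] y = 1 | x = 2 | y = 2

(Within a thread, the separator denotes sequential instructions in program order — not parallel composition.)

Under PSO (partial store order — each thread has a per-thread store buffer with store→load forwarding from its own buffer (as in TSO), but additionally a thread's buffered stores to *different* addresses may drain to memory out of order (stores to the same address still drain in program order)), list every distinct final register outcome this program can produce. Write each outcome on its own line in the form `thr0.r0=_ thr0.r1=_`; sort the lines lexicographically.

outcome vector order: (thr0.r0,thr0.r1)
|PSO outcomes| = 6

thr0.r0=0 thr0.r1=0
thr0.r0=0 thr0.r1=1
thr0.r0=0 thr0.r1=2
thr0.r0=2 thr0.r1=0
thr0.r0=2 thr0.r1=1
thr0.r0=2 thr0.r1=2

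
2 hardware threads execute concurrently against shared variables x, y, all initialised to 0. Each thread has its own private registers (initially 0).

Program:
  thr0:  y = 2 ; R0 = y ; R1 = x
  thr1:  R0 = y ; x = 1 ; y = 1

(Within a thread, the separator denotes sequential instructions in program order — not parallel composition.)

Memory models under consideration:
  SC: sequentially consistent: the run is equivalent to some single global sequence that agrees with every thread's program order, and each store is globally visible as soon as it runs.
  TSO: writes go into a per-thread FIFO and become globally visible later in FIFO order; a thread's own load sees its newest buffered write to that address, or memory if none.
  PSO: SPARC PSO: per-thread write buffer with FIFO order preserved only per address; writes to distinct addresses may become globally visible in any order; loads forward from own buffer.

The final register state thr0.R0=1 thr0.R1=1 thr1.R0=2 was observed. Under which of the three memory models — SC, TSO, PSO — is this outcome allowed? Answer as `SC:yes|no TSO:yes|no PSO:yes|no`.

SC:yes TSO:yes PSO:yes

outcome vector order: (thr0.R0,thr0.R1,thr1.R0)
SC: 6 outcomes — {110, 112, 200, 202, 210, 212}
TSO: 6 outcomes — {110, 112, 200, 202, 210, 212}
PSO: 8 outcomes — {100, 102, 110, 112, 200, 202, 210, 212}
target 112 ∈ {SC,TSO,PSO}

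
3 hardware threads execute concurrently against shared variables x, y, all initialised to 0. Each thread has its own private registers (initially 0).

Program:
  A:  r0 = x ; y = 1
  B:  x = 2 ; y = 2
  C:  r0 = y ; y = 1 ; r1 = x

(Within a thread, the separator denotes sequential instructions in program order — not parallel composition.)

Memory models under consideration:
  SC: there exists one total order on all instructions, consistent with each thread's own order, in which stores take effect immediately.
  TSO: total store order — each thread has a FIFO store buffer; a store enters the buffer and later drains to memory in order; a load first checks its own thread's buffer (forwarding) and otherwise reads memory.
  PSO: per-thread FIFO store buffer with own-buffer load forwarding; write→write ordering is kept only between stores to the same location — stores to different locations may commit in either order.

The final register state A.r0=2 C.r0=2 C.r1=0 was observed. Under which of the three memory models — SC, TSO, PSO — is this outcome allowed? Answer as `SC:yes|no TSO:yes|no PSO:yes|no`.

SC:no TSO:no PSO:yes

outcome vector order: (A.r0,C.r0,C.r1)
[SC] allowed = {0/0/0; 0/0/2; 0/1/0; 0/1/2; 0/2/2; 2/0/0; 2/0/2; 2/1/2; 2/2/2}
[TSO] allowed = {0/0/0; 0/0/2; 0/1/0; 0/1/2; 0/2/2; 2/0/0; 2/0/2; 2/1/2; 2/2/2}
[PSO] allowed = {0/0/0; 0/0/2; 0/1/0; 0/1/2; 0/2/0; 0/2/2; 2/0/0; 2/0/2; 2/1/2; 2/2/0; 2/2/2}
target 2/2/0 ∈ {PSO}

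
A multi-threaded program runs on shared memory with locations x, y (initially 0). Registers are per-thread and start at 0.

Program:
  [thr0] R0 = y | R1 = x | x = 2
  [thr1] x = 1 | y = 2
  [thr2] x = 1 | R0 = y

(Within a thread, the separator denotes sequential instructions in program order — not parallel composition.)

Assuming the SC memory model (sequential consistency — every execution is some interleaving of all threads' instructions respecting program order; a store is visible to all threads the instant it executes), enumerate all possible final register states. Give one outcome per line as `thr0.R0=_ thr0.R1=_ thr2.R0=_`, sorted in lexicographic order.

outcome vector order: (thr0.R0,thr0.R1,thr2.R0)
|SC outcomes| = 6

thr0.R0=0 thr0.R1=0 thr2.R0=0
thr0.R0=0 thr0.R1=0 thr2.R0=2
thr0.R0=0 thr0.R1=1 thr2.R0=0
thr0.R0=0 thr0.R1=1 thr2.R0=2
thr0.R0=2 thr0.R1=1 thr2.R0=0
thr0.R0=2 thr0.R1=1 thr2.R0=2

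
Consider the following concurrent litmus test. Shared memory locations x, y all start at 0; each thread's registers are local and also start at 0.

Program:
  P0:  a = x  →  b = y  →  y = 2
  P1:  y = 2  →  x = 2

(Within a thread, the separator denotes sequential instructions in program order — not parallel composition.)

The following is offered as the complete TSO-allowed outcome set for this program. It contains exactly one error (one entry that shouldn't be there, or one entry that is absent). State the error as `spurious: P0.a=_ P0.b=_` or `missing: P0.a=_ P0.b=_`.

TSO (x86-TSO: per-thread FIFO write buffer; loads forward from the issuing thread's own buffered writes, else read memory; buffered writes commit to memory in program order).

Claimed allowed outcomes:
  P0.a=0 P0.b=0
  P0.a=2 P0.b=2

missing: P0.a=0 P0.b=2

outcome vector order: (P0.a,P0.b)
TSO (3): 00, 02, 22
TSO∖claimed = {02}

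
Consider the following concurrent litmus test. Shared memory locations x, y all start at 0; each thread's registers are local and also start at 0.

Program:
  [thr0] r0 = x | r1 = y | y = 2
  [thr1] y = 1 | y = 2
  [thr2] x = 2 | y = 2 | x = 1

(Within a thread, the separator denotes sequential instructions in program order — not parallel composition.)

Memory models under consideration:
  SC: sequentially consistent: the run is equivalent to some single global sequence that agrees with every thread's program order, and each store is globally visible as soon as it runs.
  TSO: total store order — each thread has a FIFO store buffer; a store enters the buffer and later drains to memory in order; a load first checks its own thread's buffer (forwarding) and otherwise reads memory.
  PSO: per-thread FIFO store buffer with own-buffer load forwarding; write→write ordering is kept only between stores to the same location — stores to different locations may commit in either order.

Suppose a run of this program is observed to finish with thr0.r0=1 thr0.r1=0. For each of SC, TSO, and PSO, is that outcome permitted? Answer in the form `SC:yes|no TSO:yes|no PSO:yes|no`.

SC:no TSO:no PSO:yes

outcome vector order: (thr0.r0,thr0.r1)
SC (8): <0 0>; <0 1>; <0 2>; <1 1>; <1 2>; <2 0>; <2 1>; <2 2>
TSO (8): <0 0>; <0 1>; <0 2>; <1 1>; <1 2>; <2 0>; <2 1>; <2 2>
PSO (9): <0 0>; <0 1>; <0 2>; <1 0>; <1 1>; <1 2>; <2 0>; <2 1>; <2 2>
target <1 0> ∈ {PSO}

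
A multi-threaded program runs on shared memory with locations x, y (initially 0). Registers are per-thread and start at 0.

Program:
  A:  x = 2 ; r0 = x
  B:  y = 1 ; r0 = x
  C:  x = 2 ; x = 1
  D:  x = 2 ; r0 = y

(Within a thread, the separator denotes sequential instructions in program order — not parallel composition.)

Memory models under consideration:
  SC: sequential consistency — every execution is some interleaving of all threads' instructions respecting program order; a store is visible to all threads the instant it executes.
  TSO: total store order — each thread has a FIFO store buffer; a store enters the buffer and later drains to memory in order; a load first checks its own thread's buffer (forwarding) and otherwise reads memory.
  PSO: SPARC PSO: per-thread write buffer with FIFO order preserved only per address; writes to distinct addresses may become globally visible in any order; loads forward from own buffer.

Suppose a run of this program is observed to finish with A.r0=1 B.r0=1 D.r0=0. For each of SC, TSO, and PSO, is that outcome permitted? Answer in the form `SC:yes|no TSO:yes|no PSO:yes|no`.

SC:yes TSO:yes PSO:yes

outcome vector order: (A.r0,B.r0,D.r0)
SC (10): <1 0 1>; <1 1 0>; <1 1 1>; <1 2 0>; <1 2 1>; <2 0 1>; <2 1 0>; <2 1 1>; <2 2 0>; <2 2 1>
TSO (12): <1 0 0>; <1 0 1>; <1 1 0>; <1 1 1>; <1 2 0>; <1 2 1>; <2 0 0>; <2 0 1>; <2 1 0>; <2 1 1>; <2 2 0>; <2 2 1>
PSO (12): <1 0 0>; <1 0 1>; <1 1 0>; <1 1 1>; <1 2 0>; <1 2 1>; <2 0 0>; <2 0 1>; <2 1 0>; <2 1 1>; <2 2 0>; <2 2 1>
target <1 1 0> ∈ {SC,TSO,PSO}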